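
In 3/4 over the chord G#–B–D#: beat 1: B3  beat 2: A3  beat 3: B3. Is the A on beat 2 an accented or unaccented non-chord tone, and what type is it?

Unaccented neighbor tone.

The harmony at that moment is G# minor triad (G#, B, D#); A3 is not a chord tone.
It is approached by step down from B3 and left by step up to B3.
Step away and step back to the same note — a neighbor tone (lower neighbor).
It falls on a weak beat, so it is unaccented.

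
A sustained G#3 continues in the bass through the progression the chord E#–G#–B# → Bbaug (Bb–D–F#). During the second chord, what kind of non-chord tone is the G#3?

Pedal tone (pedal point).

The harmony at that moment is Bb augmented triad (Bb, D, F#); G#3 is not a chord tone.
It is held over (the same pitch as the preceding G#3) and then sustained as the same pitch into the next harmony.
Sustained through a change of harmony — a pedal tone.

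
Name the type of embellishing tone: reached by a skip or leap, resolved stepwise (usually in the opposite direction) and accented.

Approach: by leap. Departure: by step. Metric position: strong.
Leap in, step out, in a metrically strong position — an appoggiatura. (It is the mirror image of the escape tone, which steps in and leaps out from a weak position.)

Appoggiatura.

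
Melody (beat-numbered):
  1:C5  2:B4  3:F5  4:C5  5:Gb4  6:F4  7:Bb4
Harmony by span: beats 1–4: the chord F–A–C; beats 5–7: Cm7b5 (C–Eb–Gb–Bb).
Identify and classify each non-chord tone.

B4 (beat 2) — escape tone; F4 (beat 6) — escape tone.

The harmony at that moment is F major triad (F, A, C); B4 is not a chord tone.
It is approached by step down from C5 and left by leap up to F5.
Step in, leap out — an escape tone.
The harmony at that moment is C half-diminished seventh chord (C, Eb, Gb, Bb); F4 is not a chord tone.
It is approached by step down from Gb4 and left by leap up to Bb4.
Step in, leap out — an escape tone.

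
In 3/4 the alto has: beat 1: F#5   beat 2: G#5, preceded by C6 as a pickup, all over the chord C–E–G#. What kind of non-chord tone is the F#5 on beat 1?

The harmony at that moment is C augmented triad (C, E, G#); F#5 is not a chord tone.
It is approached by leap down from C6 and left by step up to G#5.
Leap in, step out, metrically accented — an appoggiatura.

Appoggiatura.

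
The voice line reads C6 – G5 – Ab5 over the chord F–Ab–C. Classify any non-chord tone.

G5 is an appoggiatura.

The harmony at that moment is F minor triad (F, Ab, C); G5 is not a chord tone.
It is approached by leap down from C6 and left by step up to Ab5.
Leap in, step out — an appoggiatura.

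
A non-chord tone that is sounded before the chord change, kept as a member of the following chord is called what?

Approach: ahead of the chord change (typically by step), so it is dissonant against the current harmony. Departure: none — the same pitch is restated or held and is a chord tone of the new harmony.
Dissonant first, consonant once the harmony catches up: the note simply arrives early — an anticipation. (The reverse timing, consonant first and dissonant after the change, would be a suspension or retardation.)

Anticipation.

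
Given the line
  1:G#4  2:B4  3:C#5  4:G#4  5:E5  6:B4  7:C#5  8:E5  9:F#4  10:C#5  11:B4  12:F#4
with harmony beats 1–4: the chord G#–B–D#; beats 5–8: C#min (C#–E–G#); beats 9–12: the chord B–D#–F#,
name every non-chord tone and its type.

The harmony at that moment is G# minor triad (G#, B, D#); C#5 is not a chord tone.
It is approached by step up from B4 and left by leap down to G#4.
Step in, leap out — an escape tone.
The harmony at that moment is C# minor triad (C#, E, G#); B4 is not a chord tone.
It is approached by leap down from E5 and left by step up to C#5.
Leap in, step out — an appoggiatura.
The harmony at that moment is B major triad (B, D#, F#); C#5 is not a chord tone.
It is approached by leap up from F#4 and left by step down to B4.
Leap in, step out — an appoggiatura.

C#5 (beat 3) — escape tone; B4 (beat 6) — appoggiatura; C#5 (beat 10) — appoggiatura.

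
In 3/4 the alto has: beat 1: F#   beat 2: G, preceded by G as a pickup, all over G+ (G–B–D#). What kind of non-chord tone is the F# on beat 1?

Lower neighbor tone.

The harmony at that moment is G augmented triad (G, B, D#); F# is not a chord tone.
It is approached by step down from G and left by step up to G.
Step away and step back to the same note — a neighbor tone (lower neighbor).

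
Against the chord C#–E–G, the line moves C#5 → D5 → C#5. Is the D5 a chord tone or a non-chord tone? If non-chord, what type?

Non-chord tone — a neighbor tone.

The harmony at that moment is C# diminished triad (C#, E, G); D5 is not a chord tone.
It is approached by step up from C#5 and left by step down to C#5.
Step away and step back to the same note — a neighbor tone (upper neighbor).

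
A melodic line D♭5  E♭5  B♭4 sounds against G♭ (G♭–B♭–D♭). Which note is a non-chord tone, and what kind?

The harmony at that moment is G♭ major triad (G♭, B♭, D♭); E♭5 is not a chord tone.
It is approached by step up from D♭5 and left by leap down to B♭4.
Step in, leap out — an escape tone.

E♭5 is an escape tone.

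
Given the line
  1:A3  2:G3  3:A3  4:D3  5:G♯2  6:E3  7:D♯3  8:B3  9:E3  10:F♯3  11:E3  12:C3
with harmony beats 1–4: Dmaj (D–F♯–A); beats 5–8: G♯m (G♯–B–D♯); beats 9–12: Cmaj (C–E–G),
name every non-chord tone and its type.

The harmony at that moment is D major triad (D, F♯, A); G3 is not a chord tone.
It is approached by step down from A3 and left by step up to A3.
Step away and step back to the same note — a neighbor tone (lower neighbor).
The harmony at that moment is G♯ minor triad (G♯, B, D♯); E3 is not a chord tone.
It is approached by leap up from G♯2 and left by step down to D♯3.
Leap in, step out — an appoggiatura.
The harmony at that moment is C major triad (C, E, G); F♯3 is not a chord tone.
It is approached by step up from E3 and left by step down to E3.
Step away and step back to the same note — a neighbor tone (upper neighbor).

G3 (beat 2) — neighbor tone; E3 (beat 6) — appoggiatura; F♯3 (beat 10) — neighbor tone.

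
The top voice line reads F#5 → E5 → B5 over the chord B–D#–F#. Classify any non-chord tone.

The harmony at that moment is B major triad (B, D#, F#); E5 is not a chord tone.
It is approached by step down from F#5 and left by leap up to B5.
Step in, leap out — an escape tone.

E5 is an escape tone.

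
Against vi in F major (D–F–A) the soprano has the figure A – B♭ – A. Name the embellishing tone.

B♭ is a neighbor tone.

The harmony at that moment is D minor triad (D, F, A); B♭ is not a chord tone.
It is approached by step up from A and left by step down to A.
Step away and step back to the same note — a neighbor tone (upper neighbor).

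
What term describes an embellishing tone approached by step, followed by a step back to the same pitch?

Approach: by step. Departure: by step in the opposite direction, back to the starting pitch.
Stepwise on both sides but reversing to return to the same chord tone — a neighbor tone. (Had it continued onward in the same direction it would be a passing tone instead.)

Neighbor tone.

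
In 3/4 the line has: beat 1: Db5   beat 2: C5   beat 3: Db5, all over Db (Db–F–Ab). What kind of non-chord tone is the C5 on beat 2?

Lower neighbor tone.

The harmony at that moment is Db major triad (Db, F, Ab); C5 is not a chord tone.
It is approached by step down from Db5 and left by step up to Db5.
Step away and step back to the same note — a neighbor tone (lower neighbor).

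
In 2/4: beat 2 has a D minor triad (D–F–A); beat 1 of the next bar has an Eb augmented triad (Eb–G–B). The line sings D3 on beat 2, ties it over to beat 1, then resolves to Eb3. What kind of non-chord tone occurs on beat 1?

Retardation.

The harmony at that moment is Eb augmented triad (Eb, G, B); D3 is not a chord tone.
It is held over (the same pitch as the preceding D3) and left by step up to Eb3.
Held over from the previous chord and resolving up by step — a retardation.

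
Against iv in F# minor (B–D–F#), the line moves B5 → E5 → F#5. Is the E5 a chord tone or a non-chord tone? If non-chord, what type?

Non-chord tone — an appoggiatura.

The harmony at that moment is B minor triad (B, D, F#); E5 is not a chord tone.
It is approached by leap down from B5 and left by step up to F#5.
Leap in, step out — an appoggiatura.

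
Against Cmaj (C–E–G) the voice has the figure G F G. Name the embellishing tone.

The harmony at that moment is C major triad (C, E, G); F is not a chord tone.
It is approached by step down from G and left by step up to G.
Step away and step back to the same note — a neighbor tone (lower neighbor).

F is a neighbor tone.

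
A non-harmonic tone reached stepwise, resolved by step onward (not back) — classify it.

Passing tone.

Approach: by step. Departure: by step, continuing in the same direction.
Stepwise on both sides with no change of direction means the note fills in the space between two different chord tones — a passing tone. (Had it turned back to its starting note it would be a neighbor tone instead.)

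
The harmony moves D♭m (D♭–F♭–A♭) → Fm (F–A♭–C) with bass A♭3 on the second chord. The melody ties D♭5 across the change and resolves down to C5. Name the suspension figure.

4–3 suspension.

At the second chord the bass is A♭3. The suspended D♭5 lies a fourth above the bass; after resolving down by step to C5, the interval above the bass becomes a third.
Suspension figures are named by those two intervals: 4–3.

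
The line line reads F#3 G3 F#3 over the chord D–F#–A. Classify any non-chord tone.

G3 is a neighbor tone.

The harmony at that moment is D major triad (D, F#, A); G3 is not a chord tone.
It is approached by step up from F#3 and left by step down to F#3.
Step away and step back to the same note — a neighbor tone (upper neighbor).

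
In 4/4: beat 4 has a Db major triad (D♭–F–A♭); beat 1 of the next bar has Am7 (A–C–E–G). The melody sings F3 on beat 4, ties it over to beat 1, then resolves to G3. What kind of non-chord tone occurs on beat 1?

Retardation.

The harmony at that moment is A minor seventh chord (A, C, E, G); F3 is not a chord tone.
It is held over (the same pitch as the preceding F3) and left by step up to G3.
Held over from the previous chord and resolving up by step — a retardation.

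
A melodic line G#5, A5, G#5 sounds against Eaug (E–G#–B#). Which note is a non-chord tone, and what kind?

The harmony at that moment is E augmented triad (E, G#, B#); A5 is not a chord tone.
It is approached by step up from G#5 and left by step down to G#5.
Step away and step back to the same note — a neighbor tone (upper neighbor).

A5 is a neighbor tone.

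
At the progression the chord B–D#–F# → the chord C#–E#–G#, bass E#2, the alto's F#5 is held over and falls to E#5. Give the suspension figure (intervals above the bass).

9–8 suspension.

At the second chord the bass is E#2. The suspended F#5 lies a ninth above the bass; after resolving down by step to E#5, the interval above the bass becomes an octave.
Suspension figures are named by those two intervals: 9–8.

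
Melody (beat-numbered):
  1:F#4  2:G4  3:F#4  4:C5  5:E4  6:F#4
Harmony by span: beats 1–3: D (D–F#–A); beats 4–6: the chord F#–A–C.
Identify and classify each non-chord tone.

G4 (beat 2) — neighbor tone; E4 (beat 5) — appoggiatura.

The harmony at that moment is D major triad (D, F#, A); G4 is not a chord tone.
It is approached by step up from F#4 and left by step down to F#4.
Step away and step back to the same note — a neighbor tone (upper neighbor).
The harmony at that moment is F# diminished triad (F#, A, C); E4 is not a chord tone.
It is approached by leap down from C5 and left by step up to F#4.
Leap in, step out — an appoggiatura.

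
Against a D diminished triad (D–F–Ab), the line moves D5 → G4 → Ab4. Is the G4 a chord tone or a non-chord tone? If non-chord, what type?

The harmony at that moment is D diminished triad (D, F, Ab); G4 is not a chord tone.
It is approached by leap down from D5 and left by step up to Ab4.
Leap in, step out — an appoggiatura.

Non-chord tone — an appoggiatura.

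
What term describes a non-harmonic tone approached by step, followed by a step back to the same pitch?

Neighbor tone.

Approach: by step. Departure: by step in the opposite direction, back to the starting pitch.
Stepwise on both sides but reversing to return to the same chord tone — a neighbor tone. (Had it continued onward in the same direction it would be a passing tone instead.)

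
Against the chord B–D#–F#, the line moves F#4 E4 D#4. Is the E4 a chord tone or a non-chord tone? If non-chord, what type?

Non-chord tone — a passing tone.

The harmony at that moment is B major triad (B, D#, F#); E4 is not a chord tone.
It is approached by step down from F#4 and left by step down to D#4.
Step in, step out in the same direction — a passing tone.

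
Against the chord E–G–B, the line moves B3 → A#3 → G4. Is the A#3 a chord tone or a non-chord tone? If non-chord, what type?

The harmony at that moment is E minor triad (E, G, B); A#3 is not a chord tone.
It is approached by step down from B3 and left by leap up to G4.
Step in, leap out — an escape tone.

Non-chord tone — an escape tone.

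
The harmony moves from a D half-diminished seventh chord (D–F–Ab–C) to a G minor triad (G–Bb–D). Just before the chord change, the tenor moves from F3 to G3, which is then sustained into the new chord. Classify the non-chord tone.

The harmony at that moment is D half-diminished seventh chord (D, F, Ab, C); G3 is not a chord tone.
It is approached by step up from F3 and then sustained as the same pitch into the next harmony.
Arriving early and becoming a chord tone when the harmony changes — an anticipation.

G3 is an anticipation.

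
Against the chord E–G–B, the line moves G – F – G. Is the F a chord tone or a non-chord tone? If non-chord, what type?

Non-chord tone — a neighbor tone.

The harmony at that moment is E minor triad (E, G, B); F is not a chord tone.
It is approached by step down from G and left by step up to G.
Step away and step back to the same note — a neighbor tone (lower neighbor).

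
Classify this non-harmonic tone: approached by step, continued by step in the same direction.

Passing tone.

Approach: by step. Departure: by step, continuing in the same direction.
Stepwise on both sides with no change of direction means the note fills in the space between two different chord tones — a passing tone. (Had it turned back to its starting note it would be a neighbor tone instead.)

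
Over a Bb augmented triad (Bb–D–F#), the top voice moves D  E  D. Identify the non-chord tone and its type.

The harmony at that moment is Bb augmented triad (Bb, D, F#); E is not a chord tone.
It is approached by step up from D and left by step down to D.
Step away and step back to the same note — a neighbor tone (upper neighbor).

E is a neighbor tone.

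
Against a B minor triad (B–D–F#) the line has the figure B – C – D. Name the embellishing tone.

C is a passing tone.

The harmony at that moment is B minor triad (B, D, F#); C is not a chord tone.
It is approached by step up from B and left by step up to D.
Step in, step out in the same direction — a passing tone.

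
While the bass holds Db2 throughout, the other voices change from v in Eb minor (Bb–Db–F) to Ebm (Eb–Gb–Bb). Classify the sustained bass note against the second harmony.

Pedal tone (pedal point).

The harmony at that moment is Eb minor triad (Eb, Gb, Bb); Db2 is not a chord tone.
It is held over (the same pitch as the preceding Db2) and then sustained as the same pitch into the next harmony.
Sustained through a change of harmony — a pedal tone.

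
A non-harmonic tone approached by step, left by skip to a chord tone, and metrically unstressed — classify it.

Approach: by step. Departure: by leap. Metric position: weak.
Step in, leap out, from a weak position — an escape tone (échappée). (It is the mirror image of the appoggiatura, which leaps in and steps out on a strong beat.)

Escape tone.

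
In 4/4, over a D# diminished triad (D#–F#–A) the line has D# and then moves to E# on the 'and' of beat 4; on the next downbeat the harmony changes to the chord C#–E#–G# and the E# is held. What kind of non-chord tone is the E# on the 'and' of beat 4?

Anticipation.

The harmony at that moment is D# diminished triad (D#, F#, A); E# is not a chord tone.
It is approached by step up from D# and then sustained as the same pitch into the next harmony.
Arriving early and becoming a chord tone when the harmony changes — an anticipation.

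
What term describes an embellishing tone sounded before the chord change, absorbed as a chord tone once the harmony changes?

Approach: ahead of the chord change (typically by step), so it is dissonant against the current harmony. Departure: none — the same pitch is restated or held and is a chord tone of the new harmony.
Dissonant first, consonant once the harmony catches up: the note simply arrives early — an anticipation. (The reverse timing, consonant first and dissonant after the change, would be a suspension or retardation.)

Anticipation.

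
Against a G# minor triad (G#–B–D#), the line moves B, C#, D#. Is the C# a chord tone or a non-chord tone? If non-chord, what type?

Non-chord tone — a passing tone.

The harmony at that moment is G# minor triad (G#, B, D#); C# is not a chord tone.
It is approached by step up from B and left by step up to D#.
Step in, step out in the same direction — a passing tone.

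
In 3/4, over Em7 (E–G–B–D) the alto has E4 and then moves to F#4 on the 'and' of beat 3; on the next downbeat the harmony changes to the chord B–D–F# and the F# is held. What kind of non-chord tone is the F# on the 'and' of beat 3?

The harmony at that moment is E minor seventh chord (E, G, B, D); F#4 is not a chord tone.
It is approached by step up from E4 and then sustained as the same pitch into the next harmony.
Arriving early and becoming a chord tone when the harmony changes — an anticipation.

Anticipation.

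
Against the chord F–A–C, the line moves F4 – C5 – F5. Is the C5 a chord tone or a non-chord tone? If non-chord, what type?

F major triad contains F, A, C; C is the fifth, so it is a chord tone.

Chord tone (the fifth of F major triad).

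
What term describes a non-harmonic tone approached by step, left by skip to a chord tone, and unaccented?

Approach: by step. Departure: by leap. Metric position: weak.
Step in, leap out, from a weak position — an escape tone (échappée). (It is the mirror image of the appoggiatura, which leaps in and steps out on a strong beat.)

Escape tone.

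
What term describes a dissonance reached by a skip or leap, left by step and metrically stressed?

Appoggiatura.

Approach: by leap. Departure: by step. Metric position: strong.
Leap in, step out, in a metrically strong position — an appoggiatura. (It is the mirror image of the escape tone, which steps in and leaps out from a weak position.)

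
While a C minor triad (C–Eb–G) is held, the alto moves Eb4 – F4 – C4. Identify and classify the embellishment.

F4 is an escape tone.

The harmony at that moment is C minor triad (C, Eb, G); F4 is not a chord tone.
It is approached by step up from Eb4 and left by leap down to C4.
Step in, leap out — an escape tone.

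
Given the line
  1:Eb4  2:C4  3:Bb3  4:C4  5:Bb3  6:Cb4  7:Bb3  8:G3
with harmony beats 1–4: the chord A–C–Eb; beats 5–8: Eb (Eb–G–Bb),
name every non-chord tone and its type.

The harmony at that moment is A diminished triad (A, C, Eb); Bb3 is not a chord tone.
It is approached by step down from C4 and left by step up to C4.
Step away and step back to the same note — a neighbor tone (lower neighbor).
The harmony at that moment is Eb major triad (Eb, G, Bb); Cb4 is not a chord tone.
It is approached by step up from Bb3 and left by step down to Bb3.
Step away and step back to the same note — a neighbor tone (upper neighbor).

Bb3 (beat 3) — neighbor tone; Cb4 (beat 6) — neighbor tone.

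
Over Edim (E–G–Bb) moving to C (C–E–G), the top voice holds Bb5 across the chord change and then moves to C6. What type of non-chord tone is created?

Bb5 is a retardation.

The harmony at that moment is C major triad (C, E, G); Bb5 is not a chord tone.
It is held over (the same pitch as the preceding Bb5) and left by step up to C6.
Held over from the previous chord and resolving up by step — a retardation.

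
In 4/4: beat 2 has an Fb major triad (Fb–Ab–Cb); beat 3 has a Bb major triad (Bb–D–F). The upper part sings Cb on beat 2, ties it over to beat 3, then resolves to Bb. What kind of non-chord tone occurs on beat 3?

The harmony at that moment is Bb major triad (Bb, D, F); Cb is not a chord tone.
It is held over (the same pitch as the preceding Cb) and left by step down to Bb.
Held over from the previous chord and resolving down by step — a suspension.

Suspension.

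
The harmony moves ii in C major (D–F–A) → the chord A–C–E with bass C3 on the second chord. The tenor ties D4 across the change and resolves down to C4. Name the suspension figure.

At the second chord the bass is C3. The suspended D4 lies a ninth above the bass; after resolving down by step to C4, the interval above the bass becomes an octave.
Suspension figures are named by those two intervals: 9–8.

9–8 suspension.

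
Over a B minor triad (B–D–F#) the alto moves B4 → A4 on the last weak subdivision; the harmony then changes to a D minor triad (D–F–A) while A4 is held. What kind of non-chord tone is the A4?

A4 is an anticipation.

The harmony at that moment is B minor triad (B, D, F#); A4 is not a chord tone.
It is approached by step down from B4 and then sustained as the same pitch into the next harmony.
Arriving early and becoming a chord tone when the harmony changes — an anticipation.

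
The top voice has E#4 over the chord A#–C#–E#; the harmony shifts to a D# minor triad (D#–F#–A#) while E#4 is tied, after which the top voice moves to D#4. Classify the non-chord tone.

The harmony at that moment is D# minor triad (D#, F#, A#); E#4 is not a chord tone.
It is held over (the same pitch as the preceding E#4) and left by step down to D#4.
Held over from the previous chord and resolving down by step — a suspension.

E#4 is a suspension.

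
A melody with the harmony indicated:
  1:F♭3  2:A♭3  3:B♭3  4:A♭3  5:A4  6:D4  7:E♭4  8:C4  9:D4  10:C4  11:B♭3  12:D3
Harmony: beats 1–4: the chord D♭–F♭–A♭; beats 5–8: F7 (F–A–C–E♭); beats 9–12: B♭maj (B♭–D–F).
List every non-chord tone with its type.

B♭3 (beat 3) — neighbor tone; D4 (beat 6) — appoggiatura; C4 (beat 10) — passing tone.

The harmony at that moment is D♭ minor triad (D♭, F♭, A♭); B♭3 is not a chord tone.
It is approached by step up from A♭3 and left by step down to A♭3.
Step away and step back to the same note — a neighbor tone (upper neighbor).
The harmony at that moment is F dominant seventh chord (F, A, C, E♭); D4 is not a chord tone.
It is approached by leap down from A4 and left by step up to E♭4.
Leap in, step out — an appoggiatura.
The harmony at that moment is B♭ major triad (B♭, D, F); C4 is not a chord tone.
It is approached by step down from D4 and left by step down to B♭3.
Step in, step out in the same direction — a passing tone.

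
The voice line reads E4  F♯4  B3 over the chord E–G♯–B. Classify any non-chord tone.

The harmony at that moment is E major triad (E, G♯, B); F♯4 is not a chord tone.
It is approached by step up from E4 and left by leap down to B3.
Step in, leap out — an escape tone.

F♯4 is an escape tone.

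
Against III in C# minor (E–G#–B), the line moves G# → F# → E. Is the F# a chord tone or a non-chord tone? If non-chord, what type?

The harmony at that moment is E major triad (E, G#, B); F# is not a chord tone.
It is approached by step down from G# and left by step down to E.
Step in, step out in the same direction — a passing tone.

Non-chord tone — a passing tone.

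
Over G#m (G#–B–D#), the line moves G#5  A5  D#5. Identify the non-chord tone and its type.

A5 is an escape tone.

The harmony at that moment is G# minor triad (G#, B, D#); A5 is not a chord tone.
It is approached by step up from G#5 and left by leap down to D#5.
Step in, leap out — an escape tone.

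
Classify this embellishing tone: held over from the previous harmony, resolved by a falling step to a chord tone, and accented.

Suspension.

Approach: by preparation — the pitch is first a chord tone, then held (tied or repeated) while the harmony changes under it. Departure: down by step. Metric position: strong.
A prepared dissonance that resolves downward by step — a suspension. (The same figure resolving upward would be a retardation.)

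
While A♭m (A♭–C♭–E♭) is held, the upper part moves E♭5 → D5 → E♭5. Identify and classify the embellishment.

D5 is a neighbor tone.

The harmony at that moment is A♭ minor triad (A♭, C♭, E♭); D5 is not a chord tone.
It is approached by step down from E♭5 and left by step up to E♭5.
Step away and step back to the same note — a neighbor tone (lower neighbor).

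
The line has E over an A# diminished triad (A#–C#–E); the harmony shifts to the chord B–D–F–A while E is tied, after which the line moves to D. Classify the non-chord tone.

The harmony at that moment is B half-diminished seventh chord (B, D, F, A); E is not a chord tone.
It is held over (the same pitch as the preceding E) and left by step down to D.
Held over from the previous chord and resolving down by step — a suspension.

E is a suspension.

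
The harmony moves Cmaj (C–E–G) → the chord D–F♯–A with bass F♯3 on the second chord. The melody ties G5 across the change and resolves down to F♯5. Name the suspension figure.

9–8 suspension.

At the second chord the bass is F♯3. The suspended G5 lies a ninth above the bass; after resolving down by step to F♯5, the interval above the bass becomes an octave.
Suspension figures are named by those two intervals: 9–8.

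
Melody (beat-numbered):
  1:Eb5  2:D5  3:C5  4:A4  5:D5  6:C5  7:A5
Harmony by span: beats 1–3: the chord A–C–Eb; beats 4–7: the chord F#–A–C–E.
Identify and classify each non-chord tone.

The harmony at that moment is A diminished triad (A, C, Eb); D5 is not a chord tone.
It is approached by step down from Eb5 and left by step down to C5.
Step in, step out in the same direction — a passing tone.
The harmony at that moment is F# half-diminished seventh chord (F#, A, C, E); D5 is not a chord tone.
It is approached by leap up from A4 and left by step down to C5.
Leap in, step out — an appoggiatura.

D5 (beat 2) — passing tone; D5 (beat 5) — appoggiatura.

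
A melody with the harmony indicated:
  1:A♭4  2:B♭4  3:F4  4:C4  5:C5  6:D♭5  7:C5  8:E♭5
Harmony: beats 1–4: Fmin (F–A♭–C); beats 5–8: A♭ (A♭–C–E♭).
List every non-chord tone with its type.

B♭4 (beat 2) — escape tone; D♭5 (beat 6) — neighbor tone.

The harmony at that moment is F minor triad (F, A♭, C); B♭4 is not a chord tone.
It is approached by step up from A♭4 and left by leap down to F4.
Step in, leap out — an escape tone.
The harmony at that moment is A♭ major triad (A♭, C, E♭); D♭5 is not a chord tone.
It is approached by step up from C5 and left by step down to C5.
Step away and step back to the same note — a neighbor tone (upper neighbor).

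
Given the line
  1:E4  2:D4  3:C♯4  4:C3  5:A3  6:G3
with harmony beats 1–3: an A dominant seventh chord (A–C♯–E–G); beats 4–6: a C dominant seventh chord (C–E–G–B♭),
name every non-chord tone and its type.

D4 (beat 2) — passing tone; A3 (beat 5) — appoggiatura.

The harmony at that moment is A dominant seventh chord (A, C♯, E, G); D4 is not a chord tone.
It is approached by step down from E4 and left by step down to C♯4.
Step in, step out in the same direction — a passing tone.
The harmony at that moment is C dominant seventh chord (C, E, G, B♭); A3 is not a chord tone.
It is approached by leap up from C3 and left by step down to G3.
Leap in, step out — an appoggiatura.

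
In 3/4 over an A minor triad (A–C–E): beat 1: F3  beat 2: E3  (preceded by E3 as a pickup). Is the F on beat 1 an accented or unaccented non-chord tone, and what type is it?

Accented neighbor tone.

The harmony at that moment is A minor triad (A, C, E); F3 is not a chord tone.
It is approached by step up from E3 and left by step down to E3.
Step away and step back to the same note — a neighbor tone (upper neighbor).
It falls on the downbeat, so it is accented.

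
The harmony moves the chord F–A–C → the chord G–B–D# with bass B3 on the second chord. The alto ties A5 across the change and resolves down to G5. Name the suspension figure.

7–6 suspension.

At the second chord the bass is B3. The suspended A5 lies a seventh above the bass; after resolving down by step to G5, the interval above the bass becomes a sixth.
Suspension figures are named by those two intervals: 7–6.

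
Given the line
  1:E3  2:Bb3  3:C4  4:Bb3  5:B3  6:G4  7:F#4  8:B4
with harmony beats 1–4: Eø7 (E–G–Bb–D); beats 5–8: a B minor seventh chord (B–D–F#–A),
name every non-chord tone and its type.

C4 (beat 3) — neighbor tone; G4 (beat 6) — appoggiatura.

The harmony at that moment is E half-diminished seventh chord (E, G, Bb, D); C4 is not a chord tone.
It is approached by step up from Bb3 and left by step down to Bb3.
Step away and step back to the same note — a neighbor tone (upper neighbor).
The harmony at that moment is B minor seventh chord (B, D, F#, A); G4 is not a chord tone.
It is approached by leap up from B3 and left by step down to F#4.
Leap in, step out — an appoggiatura.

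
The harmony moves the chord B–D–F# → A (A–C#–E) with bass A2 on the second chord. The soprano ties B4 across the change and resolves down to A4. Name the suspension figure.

9–8 suspension.

At the second chord the bass is A2. The suspended B4 lies a ninth above the bass; after resolving down by step to A4, the interval above the bass becomes an octave.
Suspension figures are named by those two intervals: 9–8.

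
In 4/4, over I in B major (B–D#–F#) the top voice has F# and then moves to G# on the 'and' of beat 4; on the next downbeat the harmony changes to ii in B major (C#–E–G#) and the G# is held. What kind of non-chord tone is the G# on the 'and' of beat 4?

Anticipation.

The harmony at that moment is B major triad (B, D#, F#); G# is not a chord tone.
It is approached by step up from F# and then sustained as the same pitch into the next harmony.
Arriving early and becoming a chord tone when the harmony changes — an anticipation.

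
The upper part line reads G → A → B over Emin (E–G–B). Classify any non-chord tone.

The harmony at that moment is E minor triad (E, G, B); A is not a chord tone.
It is approached by step up from G and left by step up to B.
Step in, step out in the same direction — a passing tone.

A is a passing tone.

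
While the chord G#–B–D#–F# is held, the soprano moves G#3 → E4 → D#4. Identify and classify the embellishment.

E4 is an appoggiatura.

The harmony at that moment is G# minor seventh chord (G#, B, D#, F#); E4 is not a chord tone.
It is approached by leap up from G#3 and left by step down to D#4.
Leap in, step out — an appoggiatura.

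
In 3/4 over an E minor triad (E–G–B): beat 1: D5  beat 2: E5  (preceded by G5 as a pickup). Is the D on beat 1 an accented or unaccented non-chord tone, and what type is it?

Accented appoggiatura.

The harmony at that moment is E minor triad (E, G, B); D5 is not a chord tone.
It is approached by leap down from G5 and left by step up to E5.
Leap in, step out — an appoggiatura.
It falls on the downbeat, so it is accented.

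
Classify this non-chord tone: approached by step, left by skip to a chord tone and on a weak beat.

Approach: by step. Departure: by leap. Metric position: weak.
Step in, leap out, from a weak position — an escape tone (échappée). (It is the mirror image of the appoggiatura, which leaps in and steps out on a strong beat.)

Escape tone.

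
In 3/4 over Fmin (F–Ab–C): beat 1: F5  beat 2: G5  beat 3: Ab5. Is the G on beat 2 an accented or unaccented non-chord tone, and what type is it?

Unaccented passing tone.

The harmony at that moment is F minor triad (F, Ab, C); G5 is not a chord tone.
It is approached by step up from F5 and left by step up to Ab5.
Step in, step out in the same direction — a passing tone.
It falls on a weak beat, so it is unaccented.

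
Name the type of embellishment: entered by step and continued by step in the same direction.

Approach: by step. Departure: by step, continuing in the same direction.
Stepwise on both sides with no change of direction means the note fills in the space between two different chord tones — a passing tone. (Had it turned back to its starting note it would be a neighbor tone instead.)

Passing tone.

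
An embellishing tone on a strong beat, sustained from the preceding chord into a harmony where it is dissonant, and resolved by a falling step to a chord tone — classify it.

Suspension.

Approach: by preparation — the pitch is first a chord tone, then held (tied or repeated) while the harmony changes under it. Departure: down by step. Metric position: strong.
A prepared dissonance that resolves downward by step — a suspension. (The same figure resolving upward would be a retardation.)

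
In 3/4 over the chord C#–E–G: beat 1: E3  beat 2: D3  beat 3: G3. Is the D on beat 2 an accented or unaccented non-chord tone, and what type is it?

The harmony at that moment is C# diminished triad (C#, E, G); D3 is not a chord tone.
It is approached by step down from E3 and left by leap up to G3.
Step in, leap out — an escape tone.
It falls on a weak beat, so it is unaccented.

Unaccented escape tone.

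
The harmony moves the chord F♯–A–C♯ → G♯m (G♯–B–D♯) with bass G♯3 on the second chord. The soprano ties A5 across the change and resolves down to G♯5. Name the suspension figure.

At the second chord the bass is G♯3. The suspended A5 lies a ninth above the bass; after resolving down by step to G♯5, the interval above the bass becomes an octave.
Suspension figures are named by those two intervals: 9–8.

9–8 suspension.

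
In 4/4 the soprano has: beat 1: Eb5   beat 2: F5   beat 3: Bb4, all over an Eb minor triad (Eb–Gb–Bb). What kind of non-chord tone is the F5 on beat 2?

The harmony at that moment is Eb minor triad (Eb, Gb, Bb); F5 is not a chord tone.
It is approached by step up from Eb5 and left by leap down to Bb4.
Step in, leap out, on a weak beat — an escape tone.

Escape tone.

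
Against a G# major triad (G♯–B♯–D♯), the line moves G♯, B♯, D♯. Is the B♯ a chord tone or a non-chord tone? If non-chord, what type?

Chord tone (the third of G# major triad).

G# major triad contains G♯, B♯, D♯; B♯ is the third, so it is a chord tone.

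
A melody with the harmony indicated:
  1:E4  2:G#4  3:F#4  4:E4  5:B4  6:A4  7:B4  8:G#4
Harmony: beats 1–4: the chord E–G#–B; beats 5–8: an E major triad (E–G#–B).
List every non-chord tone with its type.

The harmony at that moment is E major triad (E, G#, B); F#4 is not a chord tone.
It is approached by step down from G#4 and left by step down to E4.
Step in, step out in the same direction — a passing tone.
The harmony at that moment is E major triad (E, G#, B); A4 is not a chord tone.
It is approached by step down from B4 and left by step up to B4.
Step away and step back to the same note — a neighbor tone (lower neighbor).

F#4 (beat 3) — passing tone; A4 (beat 6) — neighbor tone.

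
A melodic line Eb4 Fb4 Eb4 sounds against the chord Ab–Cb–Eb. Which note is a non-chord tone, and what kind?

Fb4 is a neighbor tone.

The harmony at that moment is Ab minor triad (Ab, Cb, Eb); Fb4 is not a chord tone.
It is approached by step up from Eb4 and left by step down to Eb4.
Step away and step back to the same note — a neighbor tone (upper neighbor).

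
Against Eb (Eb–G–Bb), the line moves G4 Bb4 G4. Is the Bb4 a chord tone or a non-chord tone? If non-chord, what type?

Eb major triad contains Eb, G, Bb; Bb is the fifth, so it is a chord tone.

Chord tone (the fifth of Eb major triad).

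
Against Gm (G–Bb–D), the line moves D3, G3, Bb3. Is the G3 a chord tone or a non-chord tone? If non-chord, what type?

Chord tone (the root of G minor triad).

G minor triad contains G, Bb, D; G is the root, so it is a chord tone.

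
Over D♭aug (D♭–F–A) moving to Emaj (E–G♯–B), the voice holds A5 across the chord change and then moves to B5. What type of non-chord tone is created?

The harmony at that moment is E major triad (E, G♯, B); A5 is not a chord tone.
It is held over (the same pitch as the preceding A5) and left by step up to B5.
Held over from the previous chord and resolving up by step — a retardation.

A5 is a retardation.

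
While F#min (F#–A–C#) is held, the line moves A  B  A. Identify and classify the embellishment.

The harmony at that moment is F# minor triad (F#, A, C#); B is not a chord tone.
It is approached by step up from A and left by step down to A.
Step away and step back to the same note — a neighbor tone (upper neighbor).

B is a neighbor tone.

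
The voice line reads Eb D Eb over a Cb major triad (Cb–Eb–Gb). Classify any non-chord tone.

D is a neighbor tone.

The harmony at that moment is Cb major triad (Cb, Eb, Gb); D is not a chord tone.
It is approached by step down from Eb and left by step up to Eb.
Step away and step back to the same note — a neighbor tone (lower neighbor).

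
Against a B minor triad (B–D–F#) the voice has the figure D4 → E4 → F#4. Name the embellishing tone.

The harmony at that moment is B minor triad (B, D, F#); E4 is not a chord tone.
It is approached by step up from D4 and left by step up to F#4.
Step in, step out in the same direction — a passing tone.

E4 is a passing tone.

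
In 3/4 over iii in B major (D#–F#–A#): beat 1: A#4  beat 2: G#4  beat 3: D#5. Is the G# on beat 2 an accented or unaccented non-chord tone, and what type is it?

Unaccented escape tone.

The harmony at that moment is D# minor triad (D#, F#, A#); G#4 is not a chord tone.
It is approached by step down from A#4 and left by leap up to D#5.
Step in, leap out — an escape tone.
It falls on a weak beat, so it is unaccented.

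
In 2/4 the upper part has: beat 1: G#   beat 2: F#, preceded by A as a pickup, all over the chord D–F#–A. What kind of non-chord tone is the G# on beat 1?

Passing tone.

The harmony at that moment is D major triad (D, F#, A); G# is not a chord tone.
It is approached by step down from A and left by step down to F#.
Step in, step out in the same direction — a passing tone.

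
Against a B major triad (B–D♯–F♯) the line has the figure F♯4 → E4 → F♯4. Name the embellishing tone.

The harmony at that moment is B major triad (B, D♯, F♯); E4 is not a chord tone.
It is approached by step down from F♯4 and left by step up to F♯4.
Step away and step back to the same note — a neighbor tone (lower neighbor).

E4 is a neighbor tone.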